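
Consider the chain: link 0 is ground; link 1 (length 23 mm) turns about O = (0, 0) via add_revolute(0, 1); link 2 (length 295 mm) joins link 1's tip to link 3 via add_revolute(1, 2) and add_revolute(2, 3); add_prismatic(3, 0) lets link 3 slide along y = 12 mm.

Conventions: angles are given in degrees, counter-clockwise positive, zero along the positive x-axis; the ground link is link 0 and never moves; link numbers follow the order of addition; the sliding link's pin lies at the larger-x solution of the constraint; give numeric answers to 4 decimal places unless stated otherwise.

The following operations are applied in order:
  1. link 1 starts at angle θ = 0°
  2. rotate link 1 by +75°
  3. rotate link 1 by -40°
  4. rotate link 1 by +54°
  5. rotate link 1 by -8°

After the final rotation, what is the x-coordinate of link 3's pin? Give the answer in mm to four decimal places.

geometry: r = 23 mm, L = 295 mm, e = 12 mm; θ starts at 0°
rotate link 1 by +75°: θ ← 0° +75° = 75°
rotate link 1 by -40°: θ ← 75° -40° = 35°
rotate link 1 by +54°: θ ← 35° +54° = 89°
rotate link 1 by -8°: θ ← 89° -8° = 81°
crank pin P = (r cos θ, r sin θ) = (3.597993, 22.716832)
h = r sin θ − e = 22.716832 − 12 = 10.716832
x = r cos θ + √(L² − h²) = 3.597993 + 294.805274 = 298.403267

298.4033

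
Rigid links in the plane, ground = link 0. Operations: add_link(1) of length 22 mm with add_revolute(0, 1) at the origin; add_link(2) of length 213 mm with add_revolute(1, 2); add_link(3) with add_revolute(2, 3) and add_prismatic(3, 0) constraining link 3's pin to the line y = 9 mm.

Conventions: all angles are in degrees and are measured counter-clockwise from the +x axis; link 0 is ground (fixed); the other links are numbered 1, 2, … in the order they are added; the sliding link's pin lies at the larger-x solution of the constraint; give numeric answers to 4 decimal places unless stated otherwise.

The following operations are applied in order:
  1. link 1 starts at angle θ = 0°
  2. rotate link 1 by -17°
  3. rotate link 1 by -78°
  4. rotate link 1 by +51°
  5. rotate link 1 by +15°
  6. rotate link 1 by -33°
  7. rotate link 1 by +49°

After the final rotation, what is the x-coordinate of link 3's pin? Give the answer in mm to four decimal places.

geometry: r = 22 mm, L = 213 mm, e = 9 mm; θ starts at 0°
rotate link 1 by -17°: θ ← 0° -17° = -17°
rotate link 1 by -78°: θ ← -17° -78° = -95°
rotate link 1 by +51°: θ ← -95° +51° = -44°
rotate link 1 by +15°: θ ← -44° +15° = -29°
rotate link 1 by -33°: θ ← -29° -33° = -62°
rotate link 1 by +49°: θ ← -62° +49° = -13°
crank pin P = (r cos θ, r sin θ) = (21.436141, -4.948923)
h = r sin θ − e = -4.948923 − 9 = -13.948923
x = r cos θ + √(L² − h²) = 21.436141 + 212.542766 = 233.978908

233.9789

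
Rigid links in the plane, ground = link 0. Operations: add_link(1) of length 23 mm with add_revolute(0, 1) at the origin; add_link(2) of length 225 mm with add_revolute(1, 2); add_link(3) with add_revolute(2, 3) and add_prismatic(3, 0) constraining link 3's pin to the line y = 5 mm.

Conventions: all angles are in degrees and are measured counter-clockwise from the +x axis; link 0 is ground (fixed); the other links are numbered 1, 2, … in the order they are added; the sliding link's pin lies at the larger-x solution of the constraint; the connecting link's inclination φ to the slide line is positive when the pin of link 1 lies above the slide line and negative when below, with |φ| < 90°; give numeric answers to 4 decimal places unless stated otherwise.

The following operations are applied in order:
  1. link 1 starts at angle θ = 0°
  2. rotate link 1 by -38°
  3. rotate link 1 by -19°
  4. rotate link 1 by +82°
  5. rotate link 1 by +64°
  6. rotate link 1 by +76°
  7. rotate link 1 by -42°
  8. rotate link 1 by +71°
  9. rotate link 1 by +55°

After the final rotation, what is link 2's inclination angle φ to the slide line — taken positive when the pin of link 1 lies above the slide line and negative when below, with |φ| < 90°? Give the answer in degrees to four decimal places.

geometry: r = 23 mm, L = 225 mm, e = 5 mm; θ starts at 0°
rotate link 1 by -38°: θ ← 0° -38° = -38°
rotate link 1 by -19°: θ ← -38° -19° = -57°
rotate link 1 by +82°: θ ← -57° +82° = 25°
rotate link 1 by +64°: θ ← 25° +64° = 89°
rotate link 1 by +76°: θ ← 89° +76° = 165°
rotate link 1 by -42°: θ ← 165° -42° = 123°
rotate link 1 by +71°: θ ← 123° +71° = 194°
rotate link 1 by +55°: θ ← 194° +55° = 249°
h = r sin θ − e = -21.472350 − 5 = -26.472350
sin φ = h / L = -26.472350 / 225 = -0.11765489
φ = arcsin(-0.11765489) = -6.756779°

-6.7568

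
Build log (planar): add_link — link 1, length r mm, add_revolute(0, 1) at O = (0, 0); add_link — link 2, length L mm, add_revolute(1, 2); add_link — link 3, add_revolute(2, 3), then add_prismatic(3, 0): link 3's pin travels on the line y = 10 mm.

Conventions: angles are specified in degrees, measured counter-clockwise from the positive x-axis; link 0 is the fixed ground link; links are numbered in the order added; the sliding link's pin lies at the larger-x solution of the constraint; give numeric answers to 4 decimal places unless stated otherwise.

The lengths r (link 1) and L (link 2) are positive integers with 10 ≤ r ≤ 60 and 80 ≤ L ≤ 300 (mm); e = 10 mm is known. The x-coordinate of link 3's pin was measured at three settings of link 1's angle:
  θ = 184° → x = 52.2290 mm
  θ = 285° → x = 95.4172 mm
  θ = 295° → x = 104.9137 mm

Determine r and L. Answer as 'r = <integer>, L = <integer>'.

constraint per measurement: (x − r cos θ)² + (r sin θ − e)² = L²
subtracting the θ₁ and θ₂ equations cancels the r² and L² terms:
r = (x₁² − x₂²) / (2[(x₁cos θ₁ + e sin θ₁) − (x₂cos θ₂ + e sin θ₂)]) = 47.0000 → r = 47
L² = (x₁ − r cos θ₁)² + (r sin θ₁ − e)² = 10000.0062 → L = 100.0000 → L = 100
check at θ₃=295°: x = 104.9137 (printed 104.9137) ✓

r = 47, L = 100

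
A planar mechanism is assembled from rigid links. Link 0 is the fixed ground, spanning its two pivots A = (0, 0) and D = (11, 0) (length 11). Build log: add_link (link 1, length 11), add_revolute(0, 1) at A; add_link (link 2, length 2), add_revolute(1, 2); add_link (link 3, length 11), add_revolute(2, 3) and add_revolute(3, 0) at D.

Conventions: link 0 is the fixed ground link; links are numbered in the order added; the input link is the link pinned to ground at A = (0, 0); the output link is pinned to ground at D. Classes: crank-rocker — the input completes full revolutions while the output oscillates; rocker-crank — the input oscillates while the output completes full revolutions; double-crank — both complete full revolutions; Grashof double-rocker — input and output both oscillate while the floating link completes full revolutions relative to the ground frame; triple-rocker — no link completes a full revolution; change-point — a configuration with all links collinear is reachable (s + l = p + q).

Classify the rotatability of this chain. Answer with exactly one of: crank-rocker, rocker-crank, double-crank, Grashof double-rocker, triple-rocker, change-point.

lengths: ground=11, input=11, coupler=2, output=11
sorted: s=2 (shortest), l=11 (longest), p+q=22
s + l = 13 vs p + q = 22
s + l < p + q (Grashof) with shortest = coupler link → Grashof double-rocker

Grashof double-rocker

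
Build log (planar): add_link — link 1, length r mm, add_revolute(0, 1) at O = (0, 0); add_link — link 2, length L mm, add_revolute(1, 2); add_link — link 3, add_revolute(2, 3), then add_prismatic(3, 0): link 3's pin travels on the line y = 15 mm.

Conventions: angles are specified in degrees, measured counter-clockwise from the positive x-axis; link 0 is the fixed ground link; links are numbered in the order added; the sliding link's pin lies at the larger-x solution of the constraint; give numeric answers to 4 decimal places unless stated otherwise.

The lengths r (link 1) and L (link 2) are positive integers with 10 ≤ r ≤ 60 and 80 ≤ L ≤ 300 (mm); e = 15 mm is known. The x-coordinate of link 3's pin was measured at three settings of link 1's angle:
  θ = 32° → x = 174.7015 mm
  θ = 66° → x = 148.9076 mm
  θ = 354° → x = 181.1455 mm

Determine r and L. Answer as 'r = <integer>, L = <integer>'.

constraint per measurement: (x − r cos θ)² + (r sin θ − e)² = L²
subtracting the θ₁ and θ₂ equations cancels the r² and L² terms:
r = (x₁² − x₂²) / (2[(x₁cos θ₁ + e sin θ₁) − (x₂cos θ₂ + e sin θ₂)]) = 51.0000 → r = 51
L² = (x₁ − r cos θ₁)² + (r sin θ₁ − e)² = 17423.9996 → L = 132.0000 → L = 132
check at θ₃=354°: x = 181.1455 (printed 181.1455) ✓

r = 51, L = 132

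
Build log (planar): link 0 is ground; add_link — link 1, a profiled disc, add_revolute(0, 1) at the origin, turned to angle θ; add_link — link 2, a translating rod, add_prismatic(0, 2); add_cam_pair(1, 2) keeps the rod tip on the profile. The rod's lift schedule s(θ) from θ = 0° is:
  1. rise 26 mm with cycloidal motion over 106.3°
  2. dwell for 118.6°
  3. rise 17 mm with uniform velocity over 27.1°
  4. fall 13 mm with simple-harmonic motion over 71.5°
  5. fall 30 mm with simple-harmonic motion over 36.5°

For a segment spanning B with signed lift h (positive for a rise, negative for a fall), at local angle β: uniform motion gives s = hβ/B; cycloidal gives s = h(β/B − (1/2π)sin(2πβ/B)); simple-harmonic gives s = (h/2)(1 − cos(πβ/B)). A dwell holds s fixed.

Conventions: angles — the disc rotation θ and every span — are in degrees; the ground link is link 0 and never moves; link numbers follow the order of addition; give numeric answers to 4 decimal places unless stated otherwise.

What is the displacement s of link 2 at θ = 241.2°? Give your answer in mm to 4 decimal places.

seg 1 [0°–106.3°] cycloidal, h=26: full span → s += 26 → s = 26.0000
seg 2 [106.3°–224.9°] dwell: s stays 26.0000
seg 3 [224.9°–252°] uniform, h=17: θ=241.2° here. β=16.3, B=27.1. 17·16.3/27.1 = 10.2251 → s = 36.2251

36.2251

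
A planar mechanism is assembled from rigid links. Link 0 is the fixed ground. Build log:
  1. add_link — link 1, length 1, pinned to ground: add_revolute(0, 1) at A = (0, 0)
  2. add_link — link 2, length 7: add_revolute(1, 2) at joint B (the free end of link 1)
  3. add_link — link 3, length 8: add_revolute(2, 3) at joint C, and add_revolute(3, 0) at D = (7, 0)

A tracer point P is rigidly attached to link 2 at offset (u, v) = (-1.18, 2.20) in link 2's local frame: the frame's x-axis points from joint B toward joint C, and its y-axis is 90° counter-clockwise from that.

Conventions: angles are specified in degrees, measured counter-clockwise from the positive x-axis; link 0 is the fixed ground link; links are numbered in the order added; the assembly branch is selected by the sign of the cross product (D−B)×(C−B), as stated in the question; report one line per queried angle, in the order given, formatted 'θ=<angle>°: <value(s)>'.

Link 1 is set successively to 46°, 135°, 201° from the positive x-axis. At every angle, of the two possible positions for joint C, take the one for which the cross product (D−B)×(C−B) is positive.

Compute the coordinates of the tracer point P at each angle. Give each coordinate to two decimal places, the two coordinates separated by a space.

A=(0,0), D=(7.00,0)
θ=46°: B = A + 1.00·(cos46°, sin46°) = (0.6947, 0.7193)
θ=46°: |BD| = 6.3462
θ=46°: circle(B,7.00) ∩ circle(D,8.00): a=1.9913, h=6.7108
θ=46°:   candidates: C₊=(3.4338,7.1612) cross=42.588; C₋=(1.9125,-6.1739) cross=-42.588
θ=46°:   branch + wants cross > 0 → take C=(3.4338,7.1612) (cross=42.588)
θ=46°: ex = (C−B)/|BC| = (0.3913,0.9203); ey = (-0.9203,0.3913)
θ=46°: P = B + -1.18·ex + 2.20·ey = (-1.7917,0.4943)
θ=135°: B = A + 1.00·(cos135°, sin135°) = (-0.7071, 0.7071)
θ=135°: |BD| = 7.7395
θ=135°: circle(B,7.00) ∩ circle(D,8.00): a=2.9007, h=6.3707
θ=135°:   candidates: C₊=(2.7635,6.7862) cross=49.306; C₋=(1.5994,-5.9020) cross=-49.306
θ=135°:   branch + wants cross > 0 → take C=(2.7635,6.7862) (cross=49.306)
θ=135°: ex = (C−B)/|BC| = (0.4958,0.8684); ey = (-0.8684,0.4958)
θ=135°: P = B + -1.18·ex + 2.20·ey = (-3.2027,0.7731)
θ=201°: B = A + 1.00·(cos201°, sin201°) = (-0.9336, -0.3584)
θ=201°: |BD| = 7.9417
θ=201°: circle(B,7.00) ∩ circle(D,8.00): a=3.0264, h=6.3119
θ=201°:   candidates: C₊=(1.8050,6.0837) cross=50.127; C₋=(2.3746,-6.5273) cross=-50.127
θ=201°:   branch + wants cross > 0 → take C=(1.8050,6.0837) (cross=50.127)
θ=201°: ex = (C−B)/|BC| = (0.3912,0.9203); ey = (-0.9203,0.3912)
θ=201°: P = B + -1.18·ex + 2.20·ey = (-3.4199,-0.5836)

θ=46°: -1.79 0.49
θ=135°: -3.20 0.77
θ=201°: -3.42 -0.58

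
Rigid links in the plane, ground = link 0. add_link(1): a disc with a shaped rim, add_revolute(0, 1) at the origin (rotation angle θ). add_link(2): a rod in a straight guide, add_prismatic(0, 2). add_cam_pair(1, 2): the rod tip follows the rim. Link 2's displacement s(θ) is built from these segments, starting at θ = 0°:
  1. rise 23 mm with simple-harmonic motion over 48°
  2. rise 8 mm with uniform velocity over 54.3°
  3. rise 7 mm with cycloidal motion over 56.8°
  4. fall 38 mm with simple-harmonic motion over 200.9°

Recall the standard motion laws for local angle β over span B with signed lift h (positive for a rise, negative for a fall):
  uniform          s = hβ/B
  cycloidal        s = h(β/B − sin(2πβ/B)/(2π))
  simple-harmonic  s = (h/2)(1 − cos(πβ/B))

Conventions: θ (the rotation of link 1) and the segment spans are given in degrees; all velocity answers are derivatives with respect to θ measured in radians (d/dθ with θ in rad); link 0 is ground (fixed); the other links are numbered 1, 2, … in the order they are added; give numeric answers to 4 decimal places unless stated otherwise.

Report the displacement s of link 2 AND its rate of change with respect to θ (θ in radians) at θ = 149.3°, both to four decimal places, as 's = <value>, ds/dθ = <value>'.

segment 1 (0° to 48°, simple-harmonic, h = 23) is passed completely: s = 0.0000 + (23) = 23.0000
segment 2 (48° to 102.3°, uniform, h = 8) is passed completely: s = 23.0000 + (8) = 31.0000
θ = 149.3° falls in segment 3 (102.3° to 159.1°, cycloidal, h = 7): β = 149.3 − 102.3 = 47°, B = 56.8°; Δs = 7·(0.8275 − sin(2π·0.8275)/(2π)) = 6.7770; s = 31.0000 + 6.7770 = 37.7770
velocity in seg [102.3°–159.1°] (cycloidal), θ in radians: β = 47° = 0.8203 rad, B = 56.8° = 0.9913 rad; ds/dθ = (h/B)(1 − cos(2πβ/B)) = (7/0.9913)(1 − cos(2π·0.8275)) = 3.758381 mm/rad

s = 37.7770, ds/dθ = 3.7584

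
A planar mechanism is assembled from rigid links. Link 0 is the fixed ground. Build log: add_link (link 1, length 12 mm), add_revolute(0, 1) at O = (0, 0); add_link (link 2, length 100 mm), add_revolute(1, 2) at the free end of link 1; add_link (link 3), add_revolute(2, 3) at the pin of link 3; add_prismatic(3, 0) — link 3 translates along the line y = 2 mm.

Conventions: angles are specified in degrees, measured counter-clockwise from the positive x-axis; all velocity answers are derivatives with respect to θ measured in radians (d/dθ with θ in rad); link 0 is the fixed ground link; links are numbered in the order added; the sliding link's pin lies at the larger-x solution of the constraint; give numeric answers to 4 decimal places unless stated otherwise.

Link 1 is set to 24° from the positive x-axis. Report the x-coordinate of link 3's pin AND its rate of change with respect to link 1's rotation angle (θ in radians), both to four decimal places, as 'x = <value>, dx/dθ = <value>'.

geometry: r = 12 mm, L = 100 mm, e = 2 mm
crank pin P = (r cos θ, r sin θ) = (10.962545, 4.880840)
h = r sin θ − e = 4.880840 − 2 = 2.880840
x = r cos θ + √(L² − h²) = 10.962545 + 99.958495 = 110.921041
dx/dθ = −r sin θ − h·r cos θ/√(L² − h²) (θ in radians; h = 2.880840) = -5.196784

x = 110.9210, dx/dθ = -5.1968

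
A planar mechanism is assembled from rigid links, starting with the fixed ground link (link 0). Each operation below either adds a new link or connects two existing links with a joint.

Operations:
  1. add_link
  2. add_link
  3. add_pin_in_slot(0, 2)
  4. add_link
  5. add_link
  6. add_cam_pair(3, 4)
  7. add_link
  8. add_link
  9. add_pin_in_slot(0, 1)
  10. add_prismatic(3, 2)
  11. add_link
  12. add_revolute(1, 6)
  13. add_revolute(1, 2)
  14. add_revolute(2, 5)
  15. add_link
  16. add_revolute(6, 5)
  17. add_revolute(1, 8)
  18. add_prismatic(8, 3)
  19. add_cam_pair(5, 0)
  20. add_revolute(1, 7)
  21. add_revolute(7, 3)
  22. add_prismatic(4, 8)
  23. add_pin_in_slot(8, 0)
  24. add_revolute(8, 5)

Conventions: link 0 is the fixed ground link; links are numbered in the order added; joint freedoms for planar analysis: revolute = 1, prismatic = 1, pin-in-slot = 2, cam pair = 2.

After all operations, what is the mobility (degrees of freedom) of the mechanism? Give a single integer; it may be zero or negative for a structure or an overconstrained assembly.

L=1 J1=0 J2=0
add link → L=2 J1=0 J2=0
add link → L=3 J1=0 J2=0
PS@0,2 dof=2 J2 → L=3 J1=0 J2=1
add link → L=4 J1=0 J2=1
add link → L=5 J1=0 J2=1
C@3,4 dof=2 J2 → L=5 J1=0 J2=2
add link → L=6 J1=0 J2=2
add link → L=7 J1=0 J2=2
PS@0,1 dof=2 J2 → L=7 J1=0 J2=3
P@3,2 dof=1 J1 → L=7 J1=1 J2=3
add link → L=8 J1=1 J2=3
R@1,6 dof=1 J1 → L=8 J1=2 J2=3
R@1,2 dof=1 J1 → L=8 J1=3 J2=3
R@2,5 dof=1 J1 → L=8 J1=4 J2=3
add link → L=9 J1=4 J2=3
R@6,5 dof=1 J1 → L=9 J1=5 J2=3
R@1,8 dof=1 J1 → L=9 J1=6 J2=3
P@8,3 dof=1 J1 → L=9 J1=7 J2=3
C@5,0 dof=2 J2 → L=9 J1=7 J2=4
R@1,7 dof=1 J1 → L=9 J1=8 J2=4
R@7,3 dof=1 J1 → L=9 J1=9 J2=4
P@4,8 dof=1 J1 → L=9 J1=10 J2=4
PS@8,0 dof=2 J2 → L=9 J1=10 J2=5
R@8,5 dof=1 J1 → L=9 J1=11 J2=5
M=3(L−1)−2J1−J2=3·8−2·11−5=-3

M = -3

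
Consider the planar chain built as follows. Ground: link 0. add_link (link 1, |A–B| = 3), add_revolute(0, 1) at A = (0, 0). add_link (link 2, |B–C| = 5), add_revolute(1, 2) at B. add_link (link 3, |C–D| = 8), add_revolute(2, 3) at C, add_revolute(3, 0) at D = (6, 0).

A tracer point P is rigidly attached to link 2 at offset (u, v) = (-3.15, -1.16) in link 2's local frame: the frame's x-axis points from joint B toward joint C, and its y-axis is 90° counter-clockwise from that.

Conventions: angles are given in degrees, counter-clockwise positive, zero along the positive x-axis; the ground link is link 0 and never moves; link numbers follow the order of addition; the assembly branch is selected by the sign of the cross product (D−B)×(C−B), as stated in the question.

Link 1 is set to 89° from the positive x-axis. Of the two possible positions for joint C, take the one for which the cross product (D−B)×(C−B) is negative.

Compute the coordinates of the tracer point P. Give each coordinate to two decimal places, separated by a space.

A=(0,0), D=(6.00,0)
B = A + 3.00·(cos89°, sin89°) = (0.0524, 2.9995)
|BD| = 6.6612
circle(B,5.00) ∩ circle(D,8.00): a=0.4032, h=4.9837
  candidates: C₊=(2.6565,7.2678) cross=33.198; C₋=(-1.8318,-1.6319) cross=-33.198
  branch - wants cross < 0 → take C=(-1.8318,-1.6319) (cross=-33.198)
ex = (C−B)/|BC| = (-0.3768,-0.9263); ey = (0.9263,-0.3768)
P = B + -3.15·ex + -1.16·ey = (0.1649,6.3545)

0.16 6.35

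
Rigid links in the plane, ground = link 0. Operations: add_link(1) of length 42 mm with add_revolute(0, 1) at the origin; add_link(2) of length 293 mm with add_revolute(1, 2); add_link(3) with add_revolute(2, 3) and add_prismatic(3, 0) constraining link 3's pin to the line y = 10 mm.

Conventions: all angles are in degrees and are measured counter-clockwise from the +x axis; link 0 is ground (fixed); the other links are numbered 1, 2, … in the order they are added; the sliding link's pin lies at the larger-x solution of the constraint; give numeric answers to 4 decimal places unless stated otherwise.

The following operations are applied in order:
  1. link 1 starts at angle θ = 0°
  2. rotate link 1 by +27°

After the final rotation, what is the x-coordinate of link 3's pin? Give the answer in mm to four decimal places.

geometry: r = 42 mm, L = 293 mm, e = 10 mm; θ starts at 0°
rotate link 1 by +27°: θ ← 0° +27° = 27°
crank pin P = (r cos θ, r sin θ) = (37.422274, 19.067601)
h = r sin θ − e = 19.067601 − 10 = 9.067601
x = r cos θ + √(L² − h²) = 37.422274 + 292.859657 = 330.281931

330.2819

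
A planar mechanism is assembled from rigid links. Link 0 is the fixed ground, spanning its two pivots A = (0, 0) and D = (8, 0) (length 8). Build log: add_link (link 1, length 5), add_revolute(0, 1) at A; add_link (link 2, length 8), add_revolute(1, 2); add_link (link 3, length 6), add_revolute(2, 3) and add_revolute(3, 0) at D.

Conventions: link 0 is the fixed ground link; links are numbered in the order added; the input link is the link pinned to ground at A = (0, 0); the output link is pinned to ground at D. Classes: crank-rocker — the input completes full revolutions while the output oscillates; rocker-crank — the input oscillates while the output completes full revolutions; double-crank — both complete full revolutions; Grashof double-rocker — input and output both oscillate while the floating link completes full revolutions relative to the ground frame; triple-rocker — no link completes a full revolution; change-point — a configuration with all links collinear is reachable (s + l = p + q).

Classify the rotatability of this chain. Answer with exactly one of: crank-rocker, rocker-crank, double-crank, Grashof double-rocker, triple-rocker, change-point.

lengths: ground=8, input=5, coupler=8, output=6
sorted: s=5 (shortest), l=8 (longest), p+q=14
s + l = 13 vs p + q = 14
s + l < p + q (Grashof) with shortest = input link → crank-rocker

crank-rocker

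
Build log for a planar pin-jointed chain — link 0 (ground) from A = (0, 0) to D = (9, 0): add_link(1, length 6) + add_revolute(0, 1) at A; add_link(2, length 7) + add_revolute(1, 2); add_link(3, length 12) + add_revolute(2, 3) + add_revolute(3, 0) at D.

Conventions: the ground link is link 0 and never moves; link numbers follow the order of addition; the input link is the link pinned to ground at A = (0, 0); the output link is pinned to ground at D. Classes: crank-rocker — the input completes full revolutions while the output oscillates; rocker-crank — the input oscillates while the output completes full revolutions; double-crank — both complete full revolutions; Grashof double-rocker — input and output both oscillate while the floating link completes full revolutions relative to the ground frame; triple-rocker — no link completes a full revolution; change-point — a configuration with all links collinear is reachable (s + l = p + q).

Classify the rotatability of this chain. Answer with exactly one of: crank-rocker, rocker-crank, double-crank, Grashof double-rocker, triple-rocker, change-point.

lengths: ground=9, input=6, coupler=7, output=12
sorted: s=6 (shortest), l=12 (longest), p+q=16
s + l = 18 vs p + q = 16
s + l > p + q → non-Grashof → no link fully rotates → triple-rocker

triple-rocker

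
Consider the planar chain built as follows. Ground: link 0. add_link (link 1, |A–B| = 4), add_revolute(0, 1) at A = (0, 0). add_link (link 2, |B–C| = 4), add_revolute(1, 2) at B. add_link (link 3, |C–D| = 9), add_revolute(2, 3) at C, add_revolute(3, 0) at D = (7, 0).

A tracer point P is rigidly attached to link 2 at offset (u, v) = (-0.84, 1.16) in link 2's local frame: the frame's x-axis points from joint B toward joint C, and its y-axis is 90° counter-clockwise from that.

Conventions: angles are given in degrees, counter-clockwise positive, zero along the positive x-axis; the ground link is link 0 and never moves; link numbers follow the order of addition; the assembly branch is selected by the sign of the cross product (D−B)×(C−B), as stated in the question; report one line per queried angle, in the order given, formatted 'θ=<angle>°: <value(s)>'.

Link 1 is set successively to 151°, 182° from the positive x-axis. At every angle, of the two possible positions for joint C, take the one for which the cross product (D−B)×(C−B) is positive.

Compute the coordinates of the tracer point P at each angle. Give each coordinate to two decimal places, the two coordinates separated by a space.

A=(0,0), D=(7.00,0)
θ=151°: B = A + 4.00·(cos151°, sin151°) = (-3.4985, 1.9392)
θ=151°: |BD| = 10.6761
θ=151°: circle(B,4.00) ∩ circle(D,9.00): a=2.2939, h=3.2769
θ=151°:   candidates: C₊=(-0.6476,4.7450) cross=34.985; C₋=(-1.8380,-1.6998) cross=-34.985
θ=151°:   branch + wants cross > 0 → take C=(-0.6476,4.7450) (cross=34.985)
θ=151°: ex = (C−B)/|BC| = (0.7127,0.7014); ey = (-0.7014,0.7127)
θ=151°: P = B + -0.84·ex + 1.16·ey = (-4.9108,2.1768)
θ=182°: B = A + 4.00·(cos182°, sin182°) = (-3.9976, -0.1396)
θ=182°: |BD| = 10.9984
θ=182°: circle(B,4.00) ∩ circle(D,9.00): a=2.5443, h=3.0865
θ=182°:   candidates: C₊=(-1.4927,2.9790) cross=33.947; C₋=(-1.4143,-3.1936) cross=-33.947
θ=182°:   branch + wants cross > 0 → take C=(-1.4927,2.9790) (cross=33.947)
θ=182°: ex = (C−B)/|BC| = (0.6262,0.7796); ey = (-0.7796,0.6262)
θ=182°: P = B + -0.84·ex + 1.16·ey = (-5.4280,-0.0681)

θ=151°: -4.91 2.18
θ=182°: -5.43 -0.07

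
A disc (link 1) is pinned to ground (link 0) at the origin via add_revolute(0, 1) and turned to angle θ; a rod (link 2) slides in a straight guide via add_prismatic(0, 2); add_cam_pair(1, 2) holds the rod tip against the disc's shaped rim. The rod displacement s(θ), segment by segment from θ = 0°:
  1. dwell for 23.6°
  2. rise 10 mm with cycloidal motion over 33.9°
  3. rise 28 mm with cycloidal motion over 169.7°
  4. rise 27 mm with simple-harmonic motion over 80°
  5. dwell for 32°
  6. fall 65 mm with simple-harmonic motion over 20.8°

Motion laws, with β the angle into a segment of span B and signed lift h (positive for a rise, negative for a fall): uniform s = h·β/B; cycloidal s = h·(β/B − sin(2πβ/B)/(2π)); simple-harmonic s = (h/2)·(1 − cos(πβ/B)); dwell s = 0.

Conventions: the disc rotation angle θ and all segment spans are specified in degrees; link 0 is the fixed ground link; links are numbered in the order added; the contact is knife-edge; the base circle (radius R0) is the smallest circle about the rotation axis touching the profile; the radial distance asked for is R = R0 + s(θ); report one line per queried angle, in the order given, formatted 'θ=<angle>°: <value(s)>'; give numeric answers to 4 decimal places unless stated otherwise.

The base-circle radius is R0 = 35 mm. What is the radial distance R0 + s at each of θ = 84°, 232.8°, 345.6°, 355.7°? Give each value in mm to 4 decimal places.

segment 1 (0° to 23.6°, dwell): s unchanged at 0.0000
segment 2 (23.6° to 57.5°, cycloidal, h = 10) is passed completely: s = 0.0000 + (10) = 10.0000
θ = 84° falls in segment 3 (57.5° to 227.2°, cycloidal, h = 28): β = 84 − 57.5 = 26.5°, B = 169.7°; Δs = 28·(0.1562 − sin(2π·0.1562)/(2π)) = 0.6685; s = 10.0000 + 0.6685 = 10.6685
segment 3 (57.5° to 227.2°, cycloidal, h = 28) is passed completely: s = 10.0000 + (28) = 38.0000
θ = 232.8° falls in segment 4 (227.2° to 307.2°, simple-harmonic, h = 27): β = 232.8 − 227.2 = 5.6°, B = 80°; Δs = 27/2·(1 − cos(π·0.0700)) = 0.3251; s = 38.0000 + 0.3251 = 38.3251
segment 4 (227.2° to 307.2°, simple-harmonic, h = 27) is passed completely: s = 38.0000 + (27) = 65.0000
segment 5 (307.2° to 339.2°, dwell): s unchanged at 65.0000
θ = 345.6° falls in segment 6 (339.2° to 360°, simple-harmonic, h = -65): β = 345.6 − 339.2 = 6.4°, B = 20.8°; Δs = -65/2·(1 − cos(π·0.3077)) = -14.0379; s = 65.0000 − 14.0379 = 50.9621
θ = 355.7° falls in segment 6 (339.2° to 360°, simple-harmonic, h = -65): β = 355.7 − 339.2 = 16.5°, B = 20.8°; Δs = -65/2·(1 − cos(π·0.7933)) = -58.3833; s = 65.0000 − 58.3833 = 6.6167
θ=84°: R = R0 + s = 35 + 10.6685 = 45.6685
θ=232.8°: R = R0 + s = 35 + 38.3251 = 73.3251
θ=345.6°: R = R0 + s = 35 + 50.9621 = 85.9621
θ=355.7°: R = R0 + s = 35 + 6.6167 = 41.6167

θ=84°: 45.6685
θ=232.8°: 73.3251
θ=345.6°: 85.9621
θ=355.7°: 41.6167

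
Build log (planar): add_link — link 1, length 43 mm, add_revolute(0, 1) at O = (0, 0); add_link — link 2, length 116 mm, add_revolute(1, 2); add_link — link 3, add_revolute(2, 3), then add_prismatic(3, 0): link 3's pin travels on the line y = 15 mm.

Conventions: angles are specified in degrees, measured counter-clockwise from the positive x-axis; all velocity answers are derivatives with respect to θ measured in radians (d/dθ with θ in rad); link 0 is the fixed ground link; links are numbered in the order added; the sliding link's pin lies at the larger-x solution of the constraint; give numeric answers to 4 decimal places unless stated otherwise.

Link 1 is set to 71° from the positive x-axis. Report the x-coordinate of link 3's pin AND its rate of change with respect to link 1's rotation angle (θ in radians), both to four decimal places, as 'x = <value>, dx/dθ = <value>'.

geometry: r = 43 mm, L = 116 mm, e = 15 mm
crank pin P = (r cos θ, r sin θ) = (13.999431, 40.657299)
h = r sin θ − e = 40.657299 − 15 = 25.657299
x = r cos θ + √(L² − h²) = 13.999431 + 113.126933 = 127.126364
dx/dθ = −r sin θ − h·r cos θ/√(L² − h²) (θ in radians; h = 25.657299) = -43.832383

x = 127.1264, dx/dθ = -43.8324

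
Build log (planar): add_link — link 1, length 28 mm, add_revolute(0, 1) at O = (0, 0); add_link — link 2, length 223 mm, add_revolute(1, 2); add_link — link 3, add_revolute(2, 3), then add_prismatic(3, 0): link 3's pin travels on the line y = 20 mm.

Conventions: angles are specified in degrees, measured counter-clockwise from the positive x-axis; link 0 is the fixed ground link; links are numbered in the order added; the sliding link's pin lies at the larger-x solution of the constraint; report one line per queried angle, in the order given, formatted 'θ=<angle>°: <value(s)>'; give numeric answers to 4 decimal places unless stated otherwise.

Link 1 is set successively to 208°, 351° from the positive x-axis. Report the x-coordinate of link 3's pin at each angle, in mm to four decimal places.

geometry: r = 28 mm, L = 223 mm, e = 20 mm
θ=208°: crank pin P = (r cos θ, r sin θ) = (-24.722533, -13.145204)
θ=208°: h = r sin θ − e = -13.145204 − 20 = -33.145204
θ=208°: x = r cos θ + √(L² − h²) = -24.722533 + 220.523004 = 195.800472
θ=351°: crank pin P = (r cos θ, r sin θ) = (27.655274, -4.380165)
θ=351°: h = r sin θ − e = -4.380165 − 20 = -24.380165
θ=351°: x = r cos θ + √(L² − h²) = 27.655274 + 221.663275 = 249.318549

θ=208°: 195.8005
θ=351°: 249.3185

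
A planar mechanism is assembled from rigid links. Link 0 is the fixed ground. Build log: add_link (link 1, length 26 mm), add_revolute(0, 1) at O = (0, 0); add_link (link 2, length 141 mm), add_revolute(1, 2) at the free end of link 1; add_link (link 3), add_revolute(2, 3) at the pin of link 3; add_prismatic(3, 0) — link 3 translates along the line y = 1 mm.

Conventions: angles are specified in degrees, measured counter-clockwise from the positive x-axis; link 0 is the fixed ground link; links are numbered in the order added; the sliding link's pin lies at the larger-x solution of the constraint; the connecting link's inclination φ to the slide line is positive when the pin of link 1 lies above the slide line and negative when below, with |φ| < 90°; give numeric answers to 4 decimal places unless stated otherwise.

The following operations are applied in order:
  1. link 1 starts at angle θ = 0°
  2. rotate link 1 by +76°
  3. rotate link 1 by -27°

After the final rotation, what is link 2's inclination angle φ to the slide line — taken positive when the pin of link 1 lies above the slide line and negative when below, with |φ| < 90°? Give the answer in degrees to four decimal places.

geometry: r = 26 mm, L = 141 mm, e = 1 mm; θ starts at 0°
rotate link 1 by +76°: θ ← 0° +76° = 76°
rotate link 1 by -27°: θ ← 76° -27° = 49°
h = r sin θ − e = 19.622449 − 1 = 18.622449
sin φ = h / L = 18.622449 / 141 = 0.13207411
φ = arcsin(0.13207411) = 7.589464°

7.5895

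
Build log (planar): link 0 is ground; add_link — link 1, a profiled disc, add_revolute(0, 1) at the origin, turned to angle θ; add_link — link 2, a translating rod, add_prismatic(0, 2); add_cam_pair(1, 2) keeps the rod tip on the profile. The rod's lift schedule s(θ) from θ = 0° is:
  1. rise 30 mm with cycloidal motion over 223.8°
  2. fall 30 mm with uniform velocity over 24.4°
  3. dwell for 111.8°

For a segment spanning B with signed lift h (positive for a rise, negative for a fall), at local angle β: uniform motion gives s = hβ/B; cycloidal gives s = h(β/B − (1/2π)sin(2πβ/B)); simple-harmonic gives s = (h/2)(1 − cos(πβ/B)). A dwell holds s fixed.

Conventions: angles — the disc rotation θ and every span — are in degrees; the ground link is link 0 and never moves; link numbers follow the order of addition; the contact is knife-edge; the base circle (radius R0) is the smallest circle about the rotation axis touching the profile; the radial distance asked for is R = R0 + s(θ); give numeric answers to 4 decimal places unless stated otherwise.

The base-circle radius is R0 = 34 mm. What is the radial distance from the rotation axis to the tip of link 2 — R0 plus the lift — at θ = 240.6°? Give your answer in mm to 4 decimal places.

seg 1 [0°–223.8°] cycloidal, h=30: full span → s += 30 → s = 30.0000
seg 2 [223.8°–248.2°] uniform, h=-30: θ=240.6° here. β=16.8, B=24.4. -30·16.8/24.4 = -20.6557 → s = 9.3443
R = R0 + s = 34 + 9.3443 = 43.3443

43.3443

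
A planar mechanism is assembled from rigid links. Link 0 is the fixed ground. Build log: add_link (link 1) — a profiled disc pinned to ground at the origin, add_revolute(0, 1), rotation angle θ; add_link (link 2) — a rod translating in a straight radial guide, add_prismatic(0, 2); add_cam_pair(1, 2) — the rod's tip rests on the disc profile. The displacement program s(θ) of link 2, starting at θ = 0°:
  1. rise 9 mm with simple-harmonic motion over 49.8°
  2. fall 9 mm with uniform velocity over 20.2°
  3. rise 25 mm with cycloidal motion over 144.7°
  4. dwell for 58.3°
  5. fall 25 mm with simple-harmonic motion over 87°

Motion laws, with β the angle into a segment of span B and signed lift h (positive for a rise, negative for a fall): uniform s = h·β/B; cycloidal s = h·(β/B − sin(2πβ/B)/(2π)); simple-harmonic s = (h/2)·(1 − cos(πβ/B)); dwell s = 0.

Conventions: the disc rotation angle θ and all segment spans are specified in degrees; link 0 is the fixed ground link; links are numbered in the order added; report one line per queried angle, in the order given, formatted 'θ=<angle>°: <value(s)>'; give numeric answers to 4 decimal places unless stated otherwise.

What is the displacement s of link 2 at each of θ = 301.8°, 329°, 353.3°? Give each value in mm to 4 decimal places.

seg 1 [0°–49.8°] simple-harmonic, h=9: full span → s += 9 → s = 9.0000
seg 2 [49.8°–70°] uniform, h=-9: full span → s += -9 → s = 0.0000
seg 3 [70°–214.7°] cycloidal, h=25: full span → s += 25 → s = 25.0000
seg 4 [214.7°–273°] dwell: s stays 25.0000
seg 5 [273°–360°] simple-harmonic, h=-25: θ=301.8° here. β=28.8, B=87. -25/2·(1 − cos(π·0.3310)) = -6.1720 → s = 18.8280
seg 5 [273°–360°] simple-harmonic, h=-25: θ=329° here. β=56, B=87. -25/2·(1 − cos(π·0.6437)) = -17.9526 → s = 7.0474
seg 5 [273°–360°] simple-harmonic, h=-25: θ=353.3° here. β=80.3, B=87. -25/2·(1 − cos(π·0.9230)) = -24.6359 → s = 0.3641

θ=301.8°: 18.8280
θ=329°: 7.0474
θ=353.3°: 0.3641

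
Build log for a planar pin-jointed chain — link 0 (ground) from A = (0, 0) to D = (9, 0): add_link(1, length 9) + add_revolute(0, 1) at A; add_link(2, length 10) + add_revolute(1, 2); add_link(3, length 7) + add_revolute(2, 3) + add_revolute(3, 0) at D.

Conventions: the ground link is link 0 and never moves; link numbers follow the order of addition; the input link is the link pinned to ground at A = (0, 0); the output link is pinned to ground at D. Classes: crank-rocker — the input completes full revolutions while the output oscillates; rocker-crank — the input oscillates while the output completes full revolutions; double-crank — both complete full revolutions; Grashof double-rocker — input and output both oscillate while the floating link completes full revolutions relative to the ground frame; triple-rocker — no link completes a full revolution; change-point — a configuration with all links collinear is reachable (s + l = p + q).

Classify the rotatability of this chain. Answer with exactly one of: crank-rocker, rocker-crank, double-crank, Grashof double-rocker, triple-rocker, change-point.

lengths: ground=9, input=9, coupler=10, output=7
sorted: s=7 (shortest), l=10 (longest), p+q=18
s + l = 17 vs p + q = 18
s + l < p + q (Grashof) with shortest = output link → rocker-crank

rocker-crank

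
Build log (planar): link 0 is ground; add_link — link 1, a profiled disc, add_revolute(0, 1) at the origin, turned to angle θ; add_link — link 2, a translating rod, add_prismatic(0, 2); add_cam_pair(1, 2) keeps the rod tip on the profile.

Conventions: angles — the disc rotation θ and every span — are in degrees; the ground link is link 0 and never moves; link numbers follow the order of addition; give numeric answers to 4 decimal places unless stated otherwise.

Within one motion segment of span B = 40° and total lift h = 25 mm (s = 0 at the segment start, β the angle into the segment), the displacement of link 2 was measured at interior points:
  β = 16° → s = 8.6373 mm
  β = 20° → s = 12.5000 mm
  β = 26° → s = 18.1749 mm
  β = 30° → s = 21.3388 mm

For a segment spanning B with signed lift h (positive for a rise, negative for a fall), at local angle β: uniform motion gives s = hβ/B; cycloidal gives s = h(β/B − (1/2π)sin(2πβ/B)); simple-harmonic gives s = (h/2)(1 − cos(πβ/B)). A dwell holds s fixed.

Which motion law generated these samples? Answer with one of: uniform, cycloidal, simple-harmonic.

candidates at β/B = r: uniform s = h·r (linear in β); cycloidal s = h·(r − sin(2πr)/(2π)); simple-harmonic s = (h/2)(1 − cos(πr))
β=16°: printed 8.6373 | uniform 10.0000, cycloidal 7.6613, simple-harmonic 8.6373
β=20°: printed 12.5000 | uniform 12.5000, cycloidal 12.5000, simple-harmonic 12.5000
β=26°: printed 18.1749 | uniform 16.2500, cycloidal 19.4690, simple-harmonic 18.1749
β=30°: printed 21.3388 | uniform 18.7500, cycloidal 22.7289, simple-harmonic 21.3388
only one law matches every sample → simple-harmonic

simple-harmonic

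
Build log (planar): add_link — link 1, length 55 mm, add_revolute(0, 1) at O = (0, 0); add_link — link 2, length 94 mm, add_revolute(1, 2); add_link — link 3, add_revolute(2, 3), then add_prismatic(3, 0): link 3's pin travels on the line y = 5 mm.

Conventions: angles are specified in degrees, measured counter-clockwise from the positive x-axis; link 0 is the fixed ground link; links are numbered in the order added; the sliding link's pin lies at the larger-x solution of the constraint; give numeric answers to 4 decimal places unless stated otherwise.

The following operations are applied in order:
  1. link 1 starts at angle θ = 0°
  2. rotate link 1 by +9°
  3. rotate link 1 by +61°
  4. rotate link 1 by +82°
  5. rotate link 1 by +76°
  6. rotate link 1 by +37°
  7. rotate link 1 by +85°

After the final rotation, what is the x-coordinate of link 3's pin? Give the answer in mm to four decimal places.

geometry: r = 55 mm, L = 94 mm, e = 5 mm; θ starts at 0°
rotate link 1 by +9°: θ ← 0° +9° = 9°
rotate link 1 by +61°: θ ← 9° +61° = 70°
rotate link 1 by +82°: θ ← 70° +82° = 152°
rotate link 1 by +76°: θ ← 152° +76° = 228°
rotate link 1 by +37°: θ ← 228° +37° = 265°
rotate link 1 by +85°: θ ← 265° +85° = 350°
crank pin P = (r cos θ, r sin θ) = (54.164426, -9.550650)
h = r sin θ − e = -9.550650 − 5 = -14.550650
x = r cos θ + √(L² − h²) = 54.164426 + 92.866994 = 147.031421

147.0314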